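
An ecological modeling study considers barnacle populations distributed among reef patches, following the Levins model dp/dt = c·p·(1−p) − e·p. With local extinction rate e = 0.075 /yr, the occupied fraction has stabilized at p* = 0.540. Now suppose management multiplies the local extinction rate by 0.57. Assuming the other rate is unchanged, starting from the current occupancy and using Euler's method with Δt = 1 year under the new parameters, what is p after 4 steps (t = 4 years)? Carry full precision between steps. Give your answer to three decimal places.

Balance c(1−p*) = e gives c = e/(1 − 0.54000) = 0.075/0.46000 = 0.16304.
Starting from p₀ = 0.54000; update p ← p + (dp/dt)·Δt with the new parameters.
  1  |  dp/dt·Δt = +0.017415  |  p_1 = 0.557415
  2  |  dp/dt·Δt = +0.016394  |  p_2 = 0.573809
  3  |  dp/dt·Δt = +0.015342  |  p_3 = 0.589151
  4  |  dp/dt·Δt = +0.014279  |  p_4 = 0.603430

0.603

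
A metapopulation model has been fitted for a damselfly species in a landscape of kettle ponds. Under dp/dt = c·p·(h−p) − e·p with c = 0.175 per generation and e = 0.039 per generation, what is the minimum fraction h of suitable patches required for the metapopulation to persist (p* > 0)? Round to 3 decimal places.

0.223

p* = h − e/c is positive only when h > e/c.
h_min = e/c = 0.039/0.175 = 0.2229.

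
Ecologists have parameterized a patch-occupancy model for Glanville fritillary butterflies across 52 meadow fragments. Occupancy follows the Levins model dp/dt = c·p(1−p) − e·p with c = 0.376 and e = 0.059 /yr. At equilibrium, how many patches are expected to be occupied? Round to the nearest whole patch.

p* = 1 − e/c = 1 − 0.059/0.376 = 0.8431.
Expected occupied patches = N × p* = 52 × 0.8431 = 43.84 ≈ 44.

44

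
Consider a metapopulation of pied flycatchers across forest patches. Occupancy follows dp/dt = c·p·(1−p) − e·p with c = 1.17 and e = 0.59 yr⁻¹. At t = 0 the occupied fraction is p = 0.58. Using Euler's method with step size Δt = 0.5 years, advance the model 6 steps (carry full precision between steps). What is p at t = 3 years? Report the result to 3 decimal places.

Update rule: p ← p + [c·p·(1−p) − e·p]·Δt with Δt = 0.5.
p: 0.58000 → 0.55141  (Δp = -0.02859)
p: 0.55141 → 0.53345  (Δp = -0.01796)
p: 0.53345 → 0.52167  (Δp = -0.01177)
p: 0.52167 → 0.51376  (Δp = -0.00792)
p: 0.51376 → 0.50834  (Δp = -0.00542)
p: 0.50834 → 0.50459  (Δp = -0.00375)

0.505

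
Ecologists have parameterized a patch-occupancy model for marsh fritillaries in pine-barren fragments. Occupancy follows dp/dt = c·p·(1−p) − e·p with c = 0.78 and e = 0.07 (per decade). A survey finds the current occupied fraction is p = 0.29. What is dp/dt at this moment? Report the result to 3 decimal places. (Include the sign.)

0.140

Colonization term: c·p·(1−p) = 0.78×0.29×0.7100 = 0.16060.
Extinction term: e·p = 0.02030.
dp/dt = 0.16060 − 0.02030 = 0.14030.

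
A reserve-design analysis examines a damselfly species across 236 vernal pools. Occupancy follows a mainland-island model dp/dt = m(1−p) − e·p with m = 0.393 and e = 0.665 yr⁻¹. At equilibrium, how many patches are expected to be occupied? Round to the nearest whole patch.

p* = m/(m+e) = 0.393/1.0580 = 0.3715.
Expected occupied patches = N × p* = 236 × 0.3715 = 87.66 ≈ 88.

88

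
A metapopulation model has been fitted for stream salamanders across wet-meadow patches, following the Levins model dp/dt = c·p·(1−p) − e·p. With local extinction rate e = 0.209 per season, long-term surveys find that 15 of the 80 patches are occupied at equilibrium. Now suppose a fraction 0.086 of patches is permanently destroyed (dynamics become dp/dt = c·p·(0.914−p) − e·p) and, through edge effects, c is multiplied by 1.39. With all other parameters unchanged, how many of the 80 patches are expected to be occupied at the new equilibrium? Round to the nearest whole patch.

Observed p* = 15/80 = 0.18750.
Balance c(1−p*) = e gives c = e/(1 − 0.18750) = 0.209/0.81250 = 0.25723.
New p* = 0.914 − e/c = 0.914 − 0.20900/0.35755 = 0.32947.
Expected occupied = 80 × 0.32947 = 26.36 ≈ 26.

26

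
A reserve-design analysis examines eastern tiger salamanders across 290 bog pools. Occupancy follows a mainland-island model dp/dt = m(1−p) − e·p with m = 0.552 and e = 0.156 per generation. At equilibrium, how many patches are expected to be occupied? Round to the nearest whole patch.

p* = m/(m+e) = 0.552/0.7080 = 0.7797.
Expected occupied patches = N × p* = 290 × 0.7797 = 226.10 ≈ 226.

226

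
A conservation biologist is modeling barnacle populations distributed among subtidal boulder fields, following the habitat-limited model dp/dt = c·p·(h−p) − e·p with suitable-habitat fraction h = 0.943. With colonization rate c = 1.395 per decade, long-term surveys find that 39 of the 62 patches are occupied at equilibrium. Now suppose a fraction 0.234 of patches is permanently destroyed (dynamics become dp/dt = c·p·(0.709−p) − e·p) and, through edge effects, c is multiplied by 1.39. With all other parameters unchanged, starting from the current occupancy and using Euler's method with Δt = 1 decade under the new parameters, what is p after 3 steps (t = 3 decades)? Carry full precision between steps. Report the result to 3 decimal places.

0.483

Observed p* = 39/62 = 0.62903.
Balance c(h−p*) = e gives e = 1.395×(0.943 − 0.62903) = 0.43798.
Starting from p₀ = 0.62903; update p ← p + (dp/dt)·Δt with the new parameters.
t = 1: p = 0.62903 + (-0.17797) = 0.45106
t = 2: p = 0.45106 + (+0.02804) = 0.47910
t = 3: p = 0.47910 + (+0.00373) = 0.48284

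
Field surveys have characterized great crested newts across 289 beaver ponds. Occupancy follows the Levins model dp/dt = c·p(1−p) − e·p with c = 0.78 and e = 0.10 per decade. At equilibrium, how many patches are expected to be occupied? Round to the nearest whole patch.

p* = 1 − e/c = 1 − 0.10/0.78 = 0.8718.
Expected occupied patches = N × p* = 289 × 0.8718 = 251.95 ≈ 252.

252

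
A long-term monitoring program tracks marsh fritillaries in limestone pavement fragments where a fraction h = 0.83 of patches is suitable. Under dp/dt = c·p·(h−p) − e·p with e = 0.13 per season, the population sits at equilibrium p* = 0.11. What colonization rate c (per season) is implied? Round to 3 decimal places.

0.181

At equilibrium c(h−p*) = e, so c = e/(h−p*).
c = 0.13/(0.83 − 0.11) = 0.13/0.7200 = 0.1806.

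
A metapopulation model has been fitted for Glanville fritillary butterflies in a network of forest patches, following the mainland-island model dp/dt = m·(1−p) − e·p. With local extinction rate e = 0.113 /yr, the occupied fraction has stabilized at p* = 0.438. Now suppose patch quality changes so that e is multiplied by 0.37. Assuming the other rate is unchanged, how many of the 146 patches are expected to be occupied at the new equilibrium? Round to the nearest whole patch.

99

Balance m(1−p*) = e·p* gives m = e·p*/(1−p*) = 0.113×0.43800/0.56200 = 0.08807.
New p* = m/(m+e) = 0.08807/(0.08807+0.04181) = 0.67809.
Expected occupied = 146 × 0.67809 = 99.00 ≈ 99.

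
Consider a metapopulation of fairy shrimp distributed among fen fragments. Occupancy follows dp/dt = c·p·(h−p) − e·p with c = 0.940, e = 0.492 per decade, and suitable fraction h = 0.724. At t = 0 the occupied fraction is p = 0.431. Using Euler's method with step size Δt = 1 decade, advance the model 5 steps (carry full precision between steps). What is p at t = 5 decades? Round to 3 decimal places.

Update rule: p ← p + [c·p·(h−p) − e·p]·Δt with Δt = 1.
t = 1: p = 0.43100 + (-0.09335) = 0.33765
t = 2: p = 0.33765 + (-0.04350) = 0.29415
t = 3: p = 0.29415 + (-0.02587) = 0.26828
t = 4: p = 0.26828 + (-0.01707) = 0.25121
t = 5: p = 0.25121 + (-0.01195) = 0.23926

0.239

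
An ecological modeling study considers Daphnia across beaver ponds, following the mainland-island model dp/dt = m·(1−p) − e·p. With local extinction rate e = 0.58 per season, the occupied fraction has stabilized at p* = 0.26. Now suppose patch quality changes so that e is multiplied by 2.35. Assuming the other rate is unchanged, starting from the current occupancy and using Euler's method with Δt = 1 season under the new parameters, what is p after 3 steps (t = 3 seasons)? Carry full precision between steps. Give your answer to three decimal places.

Balance m(1−p*) = e·p* gives m = e·p*/(1−p*) = 0.58×0.26000/0.74000 = 0.20378.
Starting from p₀ = 0.26000; update p ← p + (dp/dt)·Δt with the new parameters.
step 1: Δp = -0.20358, p = 0.05642
step 2: Δp = +0.11539, p = 0.17181
step 3: Δp = -0.06540, p = 0.10641

0.106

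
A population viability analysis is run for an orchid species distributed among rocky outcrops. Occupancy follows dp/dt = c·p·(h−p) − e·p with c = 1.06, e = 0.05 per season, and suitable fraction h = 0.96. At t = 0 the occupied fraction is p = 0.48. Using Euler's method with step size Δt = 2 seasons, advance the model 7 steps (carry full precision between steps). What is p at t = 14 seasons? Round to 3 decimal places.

0.918

Update rule: p ← p + [c·p·(h−p) − e·p]·Δt with Δt = 2.
  1  |  dp/dt·Δt = +0.440448  |  p_1 = 0.920448
  2  |  dp/dt·Δt = -0.014865  |  p_2 = 0.905583
  3  |  dp/dt·Δt = +0.013913  |  p_3 = 0.919496
  4  |  dp/dt·Δt = -0.012995  |  p_4 = 0.906502
  5  |  dp/dt·Δt = +0.012162  |  p_5 = 0.918664
  6  |  dp/dt·Δt = -0.011361  |  p_6 = 0.907303
  7  |  dp/dt·Δt = +0.010632  |  p_7 = 0.917935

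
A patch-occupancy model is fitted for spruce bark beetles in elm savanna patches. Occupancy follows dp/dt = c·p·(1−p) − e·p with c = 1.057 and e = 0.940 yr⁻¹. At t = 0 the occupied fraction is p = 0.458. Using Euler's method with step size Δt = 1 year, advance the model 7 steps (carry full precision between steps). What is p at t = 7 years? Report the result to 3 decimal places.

0.151

Update rule: p ← p + [c·p·(1−p) − e·p]·Δt with Δt = 1.
p: 0.45800 → 0.28987  (Δp = -0.16813)
p: 0.28987 → 0.23497  (Δp = -0.05490)
p: 0.23497 → 0.20410  (Δp = -0.03087)
p: 0.20410 → 0.18395  (Δp = -0.02015)
p: 0.18395 → 0.16971  (Δp = -0.01424)
p: 0.16971 → 0.15912  (Δp = -0.01059)
p: 0.15912 → 0.15097  (Δp = -0.00815)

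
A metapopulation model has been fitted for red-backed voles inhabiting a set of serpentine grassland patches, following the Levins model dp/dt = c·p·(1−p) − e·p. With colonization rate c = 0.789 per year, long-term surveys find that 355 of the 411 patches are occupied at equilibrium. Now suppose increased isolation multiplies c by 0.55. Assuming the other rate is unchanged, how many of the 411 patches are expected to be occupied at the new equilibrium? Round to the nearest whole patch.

Observed p* = 355/411 = 0.86375.
Balance c(1−p*) = e gives e = 0.789×(1 − 0.86375) = 0.10750.
New p* = 1 − e/c = 1 − 0.10750/0.43395 = 0.75228.
Expected occupied = 411 × 0.75228 = 309.19 ≈ 309.

309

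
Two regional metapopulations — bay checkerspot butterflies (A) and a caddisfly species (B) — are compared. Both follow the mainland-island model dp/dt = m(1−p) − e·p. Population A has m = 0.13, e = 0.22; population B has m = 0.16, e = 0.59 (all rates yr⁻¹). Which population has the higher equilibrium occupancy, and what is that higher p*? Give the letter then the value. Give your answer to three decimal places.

A: p*_A = m/(m+e) = 0.13/0.3500 = 0.3714.
B: p*_B = 0.16/0.7500 = 0.2133.
A is higher at 0.3714.

A, 0.371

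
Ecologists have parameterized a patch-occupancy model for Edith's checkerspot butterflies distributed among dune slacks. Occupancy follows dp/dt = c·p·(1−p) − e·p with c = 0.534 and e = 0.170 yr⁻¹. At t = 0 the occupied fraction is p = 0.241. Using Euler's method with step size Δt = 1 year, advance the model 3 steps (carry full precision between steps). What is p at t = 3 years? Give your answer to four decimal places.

Update rule: p ← p + [c·p·(1−p) − e·p]·Δt with Δt = 1.
t = 1: p = 0.24100 + (+0.05671) = 0.29771
t = 2: p = 0.29771 + (+0.06104) = 0.35875
t = 3: p = 0.35875 + (+0.06186) = 0.42060

0.4206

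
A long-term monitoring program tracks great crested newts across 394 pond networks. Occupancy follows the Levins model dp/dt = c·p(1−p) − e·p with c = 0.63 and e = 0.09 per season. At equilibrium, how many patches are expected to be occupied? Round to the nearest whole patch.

338

p* = 1 − e/c = 1 − 0.09/0.63 = 0.8571.
Expected occupied patches = N × p* = 394 × 0.8571 = 337.71 ≈ 338.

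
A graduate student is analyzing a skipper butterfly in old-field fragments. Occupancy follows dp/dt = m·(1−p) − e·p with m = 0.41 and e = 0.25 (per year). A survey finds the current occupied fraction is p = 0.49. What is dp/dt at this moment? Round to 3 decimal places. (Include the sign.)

0.087

Colonization term: m·(1−p) = 0.41×0.5100 = 0.20910.
Extinction term: e·p = 0.12250.
dp/dt = 0.20910 − 0.12250 = 0.08660.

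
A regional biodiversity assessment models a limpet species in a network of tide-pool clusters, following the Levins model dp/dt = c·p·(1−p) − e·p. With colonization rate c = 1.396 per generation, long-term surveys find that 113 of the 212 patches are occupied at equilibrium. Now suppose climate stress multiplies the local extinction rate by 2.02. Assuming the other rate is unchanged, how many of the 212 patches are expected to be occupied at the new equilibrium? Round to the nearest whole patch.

Observed p* = 113/212 = 0.53302.
Balance c(1−p*) = e gives e = 1.396×(1 − 0.53302) = 0.65190.
New p* = 1 − e/c = 1 − 1.31684/1.39600 = 0.05670.
Expected occupied = 212 × 0.05670 = 12.02 ≈ 12.

12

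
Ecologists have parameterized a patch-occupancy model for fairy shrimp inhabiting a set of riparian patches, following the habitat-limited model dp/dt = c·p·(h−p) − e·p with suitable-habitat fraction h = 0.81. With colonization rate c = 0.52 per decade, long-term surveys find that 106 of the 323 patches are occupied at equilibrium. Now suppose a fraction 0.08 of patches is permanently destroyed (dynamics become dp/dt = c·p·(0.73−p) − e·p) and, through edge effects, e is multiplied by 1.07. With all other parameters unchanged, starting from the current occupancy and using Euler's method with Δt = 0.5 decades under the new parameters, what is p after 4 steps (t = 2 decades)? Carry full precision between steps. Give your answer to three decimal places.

0.295

Observed p* = 106/323 = 0.32817.
Balance c(h−p*) = e gives e = 0.52×(0.81 − 0.32817) = 0.25055.
Starting from p₀ = 0.32817; update p ← p + (dp/dt)·Δt with the new parameters.
t = 0.5: p = 0.32817 + (-0.00970) = 0.31847
t = 1: p = 0.31847 + (-0.00861) = 0.30986
t = 1.5: p = 0.30986 + (-0.00769) = 0.30217
t = 2: p = 0.30217 + (-0.00689) = 0.29528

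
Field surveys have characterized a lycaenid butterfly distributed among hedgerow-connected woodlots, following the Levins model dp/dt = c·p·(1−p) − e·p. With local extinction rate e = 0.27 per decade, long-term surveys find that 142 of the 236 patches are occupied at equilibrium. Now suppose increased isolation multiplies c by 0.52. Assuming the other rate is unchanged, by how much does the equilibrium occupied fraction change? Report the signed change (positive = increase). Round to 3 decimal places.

Observed p* = 142/236 = 0.60169.
Balance c(1−p*) = e gives c = e/(1 − 0.60169) = 0.27/0.39831 = 0.67786.
New p* = 1 − e/c = 1 − 0.27000/0.35249 = 0.23402.
Δp* = 0.23402 − 0.60169 = -0.36767.

-0.368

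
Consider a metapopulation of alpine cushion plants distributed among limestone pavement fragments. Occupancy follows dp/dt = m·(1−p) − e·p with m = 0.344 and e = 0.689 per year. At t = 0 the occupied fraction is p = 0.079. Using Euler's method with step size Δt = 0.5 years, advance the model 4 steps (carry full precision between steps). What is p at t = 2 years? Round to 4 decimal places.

0.3191

Update rule: p ← p + [m·(1−p) − e·p]·Δt with Δt = 0.5.
  1  |  dp/dt·Δt = +0.131196  |  p_1 = 0.210197
  2  |  dp/dt·Δt = +0.063434  |  p_2 = 0.273630
  3  |  dp/dt·Δt = +0.030670  |  p_3 = 0.304300
  4  |  dp/dt·Δt = +0.014829  |  p_4 = 0.319129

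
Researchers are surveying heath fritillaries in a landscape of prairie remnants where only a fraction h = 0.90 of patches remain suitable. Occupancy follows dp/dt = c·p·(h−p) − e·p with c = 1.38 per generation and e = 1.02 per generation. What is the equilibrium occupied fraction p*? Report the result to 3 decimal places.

Setting dp/dt = 0 and dividing by p* gives c·(h−p*) = e.
So p* = h − e/c = 0.90 − 1.02/1.38 = 0.90 − 0.7391 = 0.1609.

0.161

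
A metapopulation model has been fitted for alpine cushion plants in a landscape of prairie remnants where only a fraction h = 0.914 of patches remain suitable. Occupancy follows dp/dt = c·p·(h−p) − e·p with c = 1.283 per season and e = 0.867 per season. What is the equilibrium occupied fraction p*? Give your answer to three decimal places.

Setting dp/dt = 0 and dividing by p* gives c·(h−p*) = e.
So p* = h − e/c = 0.914 − 0.867/1.283 = 0.914 − 0.6758 = 0.2382.

0.238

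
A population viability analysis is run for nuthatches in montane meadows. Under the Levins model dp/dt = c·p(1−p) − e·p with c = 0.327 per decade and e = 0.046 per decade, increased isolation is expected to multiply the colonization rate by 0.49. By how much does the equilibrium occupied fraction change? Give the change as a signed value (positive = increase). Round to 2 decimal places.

-0.15

Before: p* = 1 − 0.046/0.327 = 0.8593.
After the change, c = 0.16023, e = 0.046, so p* = 1 − 0.046/0.16023 = 0.7129.
Δp* = 0.7129 − 0.8593 = -0.1464.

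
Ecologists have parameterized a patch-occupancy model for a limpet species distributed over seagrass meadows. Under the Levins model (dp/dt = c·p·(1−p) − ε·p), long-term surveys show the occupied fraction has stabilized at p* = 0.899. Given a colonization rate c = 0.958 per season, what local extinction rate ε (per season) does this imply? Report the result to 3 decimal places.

At equilibrium c(1−p*) = ε.
ε = 0.958 × (1 − 0.899) = 0.958 × 0.1010 = 0.0968.

0.097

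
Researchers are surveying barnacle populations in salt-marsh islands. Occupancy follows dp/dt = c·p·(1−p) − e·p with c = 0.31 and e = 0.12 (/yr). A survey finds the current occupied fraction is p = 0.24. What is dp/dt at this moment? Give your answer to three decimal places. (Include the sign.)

Colonization term: c·p·(1−p) = 0.31×0.24×0.7600 = 0.05654.
Extinction term: e·p = 0.02880.
dp/dt = 0.05654 − 0.02880 = 0.02774.

0.028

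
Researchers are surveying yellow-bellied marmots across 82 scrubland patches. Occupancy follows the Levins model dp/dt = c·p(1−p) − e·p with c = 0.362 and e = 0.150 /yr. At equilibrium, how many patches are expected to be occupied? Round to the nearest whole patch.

48

p* = 1 − e/c = 1 − 0.150/0.362 = 0.5856.
Expected occupied patches = N × p* = 82 × 0.5856 = 48.02 ≈ 48.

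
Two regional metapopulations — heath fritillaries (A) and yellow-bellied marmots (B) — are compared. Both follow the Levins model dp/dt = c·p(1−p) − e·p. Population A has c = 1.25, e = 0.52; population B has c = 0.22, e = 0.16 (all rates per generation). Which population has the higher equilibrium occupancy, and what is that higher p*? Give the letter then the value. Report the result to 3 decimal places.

A, 0.584

A: p*_A = 1 − 0.52/1.25 = 0.5840.
B: p*_B = 1 − 0.16/0.22 = 0.2727.
A is higher at 0.5840.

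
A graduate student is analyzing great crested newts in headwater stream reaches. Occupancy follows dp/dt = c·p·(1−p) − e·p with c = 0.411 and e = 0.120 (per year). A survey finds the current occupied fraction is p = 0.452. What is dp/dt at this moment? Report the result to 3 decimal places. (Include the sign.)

0.048

Colonization term: c·p·(1−p) = 0.411×0.452×0.5480 = 0.10180.
Extinction term: e·p = 0.05424.
dp/dt = 0.10180 − 0.05424 = 0.04756.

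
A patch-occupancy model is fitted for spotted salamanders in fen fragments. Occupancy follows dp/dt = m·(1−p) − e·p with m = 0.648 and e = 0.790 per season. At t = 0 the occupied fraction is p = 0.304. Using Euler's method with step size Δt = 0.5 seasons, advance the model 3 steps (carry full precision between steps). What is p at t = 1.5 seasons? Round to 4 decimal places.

Update rule: p ← p + [m·(1−p) − e·p]·Δt with Δt = 0.5.
p: 0.30400 → 0.40942  (Δp = +0.10542)
p: 0.40942 → 0.43905  (Δp = +0.02962)
p: 0.43905 → 0.44737  (Δp = +0.00832)

0.4474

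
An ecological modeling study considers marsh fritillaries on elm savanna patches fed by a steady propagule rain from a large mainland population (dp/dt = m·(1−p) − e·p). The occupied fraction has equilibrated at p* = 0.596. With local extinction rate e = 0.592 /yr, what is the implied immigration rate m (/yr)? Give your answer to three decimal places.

0.873

At equilibrium m(1−p*) = e·p*, so m = e·p*/(1−p*).
m = 0.592 × 0.596 / 0.4040 = 0.3528/0.4040 = 0.8733.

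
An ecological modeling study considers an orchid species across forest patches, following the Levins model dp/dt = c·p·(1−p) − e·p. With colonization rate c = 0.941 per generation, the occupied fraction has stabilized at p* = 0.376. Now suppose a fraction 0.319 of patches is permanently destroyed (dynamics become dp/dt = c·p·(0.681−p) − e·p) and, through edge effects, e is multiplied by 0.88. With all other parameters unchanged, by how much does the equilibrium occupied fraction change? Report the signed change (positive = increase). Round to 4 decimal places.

-0.2441

Balance c(1−p*) = e gives e = 0.941×(1 − 0.37600) = 0.58718.
New p* = 0.681 − e/c = 0.681 − 0.51672/0.94100 = 0.13188.
Δp* = 0.13188 − 0.37600 = -0.24412.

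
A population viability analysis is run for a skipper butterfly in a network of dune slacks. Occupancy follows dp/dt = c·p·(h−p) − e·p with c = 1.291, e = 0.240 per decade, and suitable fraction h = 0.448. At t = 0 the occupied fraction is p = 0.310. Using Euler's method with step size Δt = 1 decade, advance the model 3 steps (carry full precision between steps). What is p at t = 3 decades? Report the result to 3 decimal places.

Update rule: p ← p + [c·p·(h−p) − e·p]·Δt with Δt = 1.
p: 0.31000 → 0.29083  (Δp = -0.01917)
p: 0.29083 → 0.28004  (Δp = -0.01079)
p: 0.28004 → 0.27355  (Δp = -0.00649)

0.274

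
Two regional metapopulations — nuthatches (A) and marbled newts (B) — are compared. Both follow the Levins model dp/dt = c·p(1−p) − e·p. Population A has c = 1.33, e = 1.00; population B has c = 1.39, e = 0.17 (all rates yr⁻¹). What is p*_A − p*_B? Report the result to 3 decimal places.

-0.630

A: p*_A = 1 − 1.00/1.33 = 0.2481.
B: p*_B = 1 − 0.17/1.39 = 0.8777.
p*_A − p*_B = 0.2481 − 0.8777 = -0.6296.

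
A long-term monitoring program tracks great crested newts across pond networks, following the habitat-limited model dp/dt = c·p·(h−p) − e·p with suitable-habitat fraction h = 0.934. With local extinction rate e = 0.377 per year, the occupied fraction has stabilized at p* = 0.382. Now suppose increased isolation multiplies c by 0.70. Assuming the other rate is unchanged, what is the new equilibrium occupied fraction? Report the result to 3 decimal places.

Balance c(h−p*) = e gives c = e/(0.934 − 0.38200) = 0.377/0.55200 = 0.68297.
New p* = 0.934 − e/c = 0.934 − 0.37700/0.47808 = 0.14543.

0.145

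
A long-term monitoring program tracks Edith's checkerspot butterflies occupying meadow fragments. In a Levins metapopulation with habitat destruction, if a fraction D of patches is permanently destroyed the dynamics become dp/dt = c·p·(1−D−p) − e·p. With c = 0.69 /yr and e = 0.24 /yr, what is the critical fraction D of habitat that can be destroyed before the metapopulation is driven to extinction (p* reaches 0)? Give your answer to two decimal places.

The nontrivial equilibrium is p* = (1−D) − e/c; extinction occurs when this hits zero.
So D_crit = 1 − e/c = 1 − 0.24/0.69 = 1 − 0.3478 = 0.6522.
This equals the undisturbed p*, a classic result of Lande's extension.

0.65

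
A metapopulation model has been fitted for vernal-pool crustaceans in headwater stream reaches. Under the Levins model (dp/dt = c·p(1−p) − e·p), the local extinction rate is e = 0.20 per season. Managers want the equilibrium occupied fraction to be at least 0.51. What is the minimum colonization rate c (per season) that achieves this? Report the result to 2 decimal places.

0.41

p* = 1 − e/c ≥ 0.51 requires e/c ≤ 0.4900, i.e. c ≥ e/0.4900.
c_min = 0.20/0.4900 = 0.4082.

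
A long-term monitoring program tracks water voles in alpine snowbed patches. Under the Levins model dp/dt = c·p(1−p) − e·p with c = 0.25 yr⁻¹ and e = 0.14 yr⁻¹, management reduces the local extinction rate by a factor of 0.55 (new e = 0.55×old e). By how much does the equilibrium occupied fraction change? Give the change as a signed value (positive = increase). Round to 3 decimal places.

0.252

Before: p* = 1 − 0.14/0.25 = 0.4400.
After the change, c = 0.25, e = 0.077, so p* = 1 − 0.077/0.25 = 0.6920.
Δp* = 0.6920 − 0.4400 = +0.2520.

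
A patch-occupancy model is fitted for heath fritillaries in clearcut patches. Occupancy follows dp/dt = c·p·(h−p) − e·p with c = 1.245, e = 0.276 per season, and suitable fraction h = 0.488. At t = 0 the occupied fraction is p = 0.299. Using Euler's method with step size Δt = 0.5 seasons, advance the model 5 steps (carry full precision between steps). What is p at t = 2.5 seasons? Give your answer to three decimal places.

0.278

Update rule: p ← p + [c·p·(h−p) − e·p]·Δt with Δt = 0.5.
step 1: Δp = -0.00608, p = 0.29292
step 2: Δp = -0.00485, p = 0.28807
step 3: Δp = -0.00390, p = 0.28416
step 4: Δp = -0.00316, p = 0.28101
step 5: Δp = -0.00257, p = 0.27844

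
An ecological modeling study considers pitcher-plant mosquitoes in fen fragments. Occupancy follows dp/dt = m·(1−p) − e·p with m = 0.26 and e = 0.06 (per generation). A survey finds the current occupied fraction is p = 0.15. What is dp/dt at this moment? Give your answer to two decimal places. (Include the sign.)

Colonization term: m·(1−p) = 0.26×0.8500 = 0.22100.
Extinction term: e·p = 0.00900.
dp/dt = 0.22100 − 0.00900 = 0.21200.

0.21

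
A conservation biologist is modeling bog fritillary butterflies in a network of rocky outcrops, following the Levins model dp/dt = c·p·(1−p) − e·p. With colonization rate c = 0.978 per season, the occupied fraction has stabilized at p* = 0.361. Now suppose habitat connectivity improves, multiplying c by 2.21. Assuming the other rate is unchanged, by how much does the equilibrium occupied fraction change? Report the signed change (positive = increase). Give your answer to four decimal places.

Balance c(1−p*) = e gives e = 0.978×(1 − 0.36100) = 0.62494.
New p* = 1 − e/c = 1 − 0.62494/2.16138 = 0.71086.
Δp* = 0.71086 − 0.36100 = +0.34986.

0.3499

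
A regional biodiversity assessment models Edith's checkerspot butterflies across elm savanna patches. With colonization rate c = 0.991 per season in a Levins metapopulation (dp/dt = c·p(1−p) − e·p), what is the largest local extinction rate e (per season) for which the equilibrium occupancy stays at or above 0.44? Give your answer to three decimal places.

0.555

1 − e/c ≥ 0.44 ⇒ e ≤ c(1 − 0.44) = 0.991 × 0.5600.
e_max = 0.5550.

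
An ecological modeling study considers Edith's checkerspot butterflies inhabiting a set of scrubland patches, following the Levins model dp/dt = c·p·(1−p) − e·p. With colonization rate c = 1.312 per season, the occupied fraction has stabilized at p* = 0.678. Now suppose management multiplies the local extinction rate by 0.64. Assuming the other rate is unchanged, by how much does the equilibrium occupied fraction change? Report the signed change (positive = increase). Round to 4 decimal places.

0.1159

Balance c(1−p*) = e gives e = 1.312×(1 − 0.67800) = 0.42246.
New p* = 1 − e/c = 1 − 0.27037/1.31200 = 0.79393.
Δp* = 0.79393 − 0.67800 = +0.11593.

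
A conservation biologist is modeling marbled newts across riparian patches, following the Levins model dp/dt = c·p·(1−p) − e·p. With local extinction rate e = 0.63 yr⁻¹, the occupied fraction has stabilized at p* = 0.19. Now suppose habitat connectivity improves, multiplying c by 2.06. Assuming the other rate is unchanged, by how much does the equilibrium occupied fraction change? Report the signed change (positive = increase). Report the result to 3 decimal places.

Balance c(1−p*) = e gives c = e/(1 − 0.19000) = 0.63/0.81000 = 0.77778.
New p* = 1 − e/c = 1 − 0.63000/1.60223 = 0.60680.
Δp* = 0.60680 − 0.19000 = +0.41680.

0.417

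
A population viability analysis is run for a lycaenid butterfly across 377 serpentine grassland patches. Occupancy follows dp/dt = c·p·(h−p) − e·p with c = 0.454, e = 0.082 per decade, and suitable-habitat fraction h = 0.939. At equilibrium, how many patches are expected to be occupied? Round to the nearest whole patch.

286

p* = h − e/c = 0.939 − 0.1806 = 0.7584.
Expected occupied patches = N × p* = 377 × 0.7584 = 285.91 ≈ 286.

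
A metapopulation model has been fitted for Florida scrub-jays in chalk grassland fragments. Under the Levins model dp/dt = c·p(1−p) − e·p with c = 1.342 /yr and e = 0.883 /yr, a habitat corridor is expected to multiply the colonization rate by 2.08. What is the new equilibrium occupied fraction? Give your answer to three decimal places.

0.684

Before: p* = 1 − 0.883/1.342 = 0.3420.
After the change, c = 2.79136, e = 0.883, so p* = 1 − 0.883/2.79136 = 0.6837.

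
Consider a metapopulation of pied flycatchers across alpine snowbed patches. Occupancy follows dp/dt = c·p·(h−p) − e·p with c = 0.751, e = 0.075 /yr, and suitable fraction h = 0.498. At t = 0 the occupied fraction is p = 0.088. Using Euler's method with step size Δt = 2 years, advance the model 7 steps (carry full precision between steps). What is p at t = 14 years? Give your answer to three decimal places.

Update rule: p ← p + [c·p·(h−p) − e·p]·Δt with Δt = 2.
step 1: Δp = +0.04099, p = 0.12899
step 2: Δp = +0.05215, p = 0.18114
step 3: Δp = +0.05904, p = 0.24017
step 4: Δp = +0.05698, p = 0.29716
step 5: Δp = +0.04507, p = 0.34223
step 6: Δp = +0.02874, p = 0.37096
step 7: Δp = +0.01514, p = 0.38610

0.386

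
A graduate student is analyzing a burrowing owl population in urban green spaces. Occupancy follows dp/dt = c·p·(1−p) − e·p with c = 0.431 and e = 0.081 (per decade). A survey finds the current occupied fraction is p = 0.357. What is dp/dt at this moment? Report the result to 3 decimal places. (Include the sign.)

0.070

Colonization term: c·p·(1−p) = 0.431×0.357×0.6430 = 0.09894.
Extinction term: e·p = 0.02892.
dp/dt = 0.09894 − 0.02892 = 0.07002.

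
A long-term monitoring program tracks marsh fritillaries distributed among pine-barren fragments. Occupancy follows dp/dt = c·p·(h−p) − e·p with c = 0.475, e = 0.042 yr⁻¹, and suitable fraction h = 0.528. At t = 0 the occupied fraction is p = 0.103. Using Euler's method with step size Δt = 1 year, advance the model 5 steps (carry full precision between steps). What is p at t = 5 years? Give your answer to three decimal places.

Update rule: p ← p + [c·p·(h−p) − e·p]·Δt with Δt = 1.
step 1: Δp = +0.01647, p = 0.11947
step 2: Δp = +0.01817, p = 0.13763
step 3: Δp = +0.01974, p = 0.15737
step 4: Δp = +0.02110, p = 0.17847
step 5: Δp = +0.02213, p = 0.20060

0.201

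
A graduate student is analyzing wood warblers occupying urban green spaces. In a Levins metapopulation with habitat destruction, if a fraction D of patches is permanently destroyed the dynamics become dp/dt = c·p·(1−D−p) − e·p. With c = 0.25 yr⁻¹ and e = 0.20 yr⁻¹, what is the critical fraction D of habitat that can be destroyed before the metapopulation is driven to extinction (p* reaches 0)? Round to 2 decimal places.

0.20

The nontrivial equilibrium is p* = (1−D) − e/c; extinction occurs when this hits zero.
So D_crit = 1 − e/c = 1 − 0.20/0.25 = 1 − 0.8000 = 0.2000.
This equals the undisturbed p*, a classic result of Lande's extension.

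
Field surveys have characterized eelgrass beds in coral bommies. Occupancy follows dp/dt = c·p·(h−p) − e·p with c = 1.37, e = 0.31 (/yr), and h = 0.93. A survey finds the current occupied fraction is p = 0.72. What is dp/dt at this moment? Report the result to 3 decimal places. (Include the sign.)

Colonization term: c·p·(h−p) = 1.37×0.72×0.2100 = 0.20714.
Extinction term: e·p = 0.22320.
dp/dt = 0.20714 − 0.22320 = -0.01606.

-0.016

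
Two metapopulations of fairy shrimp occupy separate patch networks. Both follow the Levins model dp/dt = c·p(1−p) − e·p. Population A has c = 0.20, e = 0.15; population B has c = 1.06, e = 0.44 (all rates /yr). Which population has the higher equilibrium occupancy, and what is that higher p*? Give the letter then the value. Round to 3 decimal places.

B, 0.585

A: p*_A = 1 − 0.15/0.20 = 0.2500.
B: p*_B = 1 − 0.44/1.06 = 0.5849.
B is higher at 0.5849.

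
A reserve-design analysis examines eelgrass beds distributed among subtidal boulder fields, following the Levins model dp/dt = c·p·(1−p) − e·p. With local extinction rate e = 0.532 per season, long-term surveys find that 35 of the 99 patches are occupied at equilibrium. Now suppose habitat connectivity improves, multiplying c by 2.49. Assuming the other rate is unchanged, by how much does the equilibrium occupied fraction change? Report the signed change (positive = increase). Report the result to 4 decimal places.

0.3868

Observed p* = 35/99 = 0.35354.
Balance c(1−p*) = e gives c = e/(1 − 0.35354) = 0.532/0.64646 = 0.82294.
New p* = 1 − e/c = 1 − 0.53200/2.04912 = 0.74038.
Δp* = 0.74038 − 0.35354 = +0.38684.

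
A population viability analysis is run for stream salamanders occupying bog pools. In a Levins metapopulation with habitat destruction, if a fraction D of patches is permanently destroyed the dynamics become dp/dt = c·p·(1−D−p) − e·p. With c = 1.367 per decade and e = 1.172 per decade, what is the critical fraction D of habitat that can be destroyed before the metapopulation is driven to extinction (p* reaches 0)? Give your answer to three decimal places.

0.143

The nontrivial equilibrium is p* = (1−D) − e/c; extinction occurs when this hits zero.
So D_crit = 1 − e/c = 1 − 1.172/1.367 = 1 − 0.8574 = 0.1426.
This equals the undisturbed p*, a classic result of Lande's extension.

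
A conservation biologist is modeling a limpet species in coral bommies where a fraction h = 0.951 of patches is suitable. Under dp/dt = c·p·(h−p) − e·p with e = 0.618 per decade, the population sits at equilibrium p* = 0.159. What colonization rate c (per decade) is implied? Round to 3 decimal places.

0.780

At equilibrium c(h−p*) = e, so c = e/(h−p*).
c = 0.618/(0.951 − 0.159) = 0.618/0.7920 = 0.7803.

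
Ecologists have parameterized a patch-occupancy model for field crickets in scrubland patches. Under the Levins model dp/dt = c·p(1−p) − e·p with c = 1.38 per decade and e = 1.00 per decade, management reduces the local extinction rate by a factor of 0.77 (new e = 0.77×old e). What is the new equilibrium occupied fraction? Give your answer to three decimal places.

Before: p* = 1 − 1.00/1.38 = 0.2754.
After the change, c = 1.38, e = 0.77, so p* = 1 − 0.77/1.38 = 0.4420.

0.442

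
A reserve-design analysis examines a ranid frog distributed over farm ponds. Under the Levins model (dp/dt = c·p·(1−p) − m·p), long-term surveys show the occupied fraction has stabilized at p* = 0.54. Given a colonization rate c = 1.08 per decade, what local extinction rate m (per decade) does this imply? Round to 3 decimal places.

0.497

At equilibrium c(1−p*) = m.
m = 1.08 × (1 − 0.54) = 1.08 × 0.4600 = 0.4968.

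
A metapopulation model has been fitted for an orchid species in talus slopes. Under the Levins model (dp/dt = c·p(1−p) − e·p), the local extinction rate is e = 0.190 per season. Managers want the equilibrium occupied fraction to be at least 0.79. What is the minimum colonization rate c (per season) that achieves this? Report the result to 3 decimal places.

p* = 1 − e/c ≥ 0.79 requires e/c ≤ 0.2100, i.e. c ≥ e/0.2100.
c_min = 0.190/0.2100 = 0.9048.

0.905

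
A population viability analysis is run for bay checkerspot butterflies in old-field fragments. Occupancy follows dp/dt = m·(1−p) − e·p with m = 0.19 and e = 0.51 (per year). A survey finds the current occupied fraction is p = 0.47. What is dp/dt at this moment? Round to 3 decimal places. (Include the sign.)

-0.139

Colonization term: m·(1−p) = 0.19×0.5300 = 0.10070.
Extinction term: e·p = 0.23970.
dp/dt = 0.10070 − 0.23970 = -0.13900.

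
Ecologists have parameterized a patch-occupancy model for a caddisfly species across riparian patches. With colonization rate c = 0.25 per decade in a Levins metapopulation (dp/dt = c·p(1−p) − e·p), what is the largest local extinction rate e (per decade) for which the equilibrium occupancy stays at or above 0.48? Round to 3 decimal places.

0.130

1 − e/c ≥ 0.48 ⇒ e ≤ c(1 − 0.48) = 0.25 × 0.5200.
e_max = 0.1300.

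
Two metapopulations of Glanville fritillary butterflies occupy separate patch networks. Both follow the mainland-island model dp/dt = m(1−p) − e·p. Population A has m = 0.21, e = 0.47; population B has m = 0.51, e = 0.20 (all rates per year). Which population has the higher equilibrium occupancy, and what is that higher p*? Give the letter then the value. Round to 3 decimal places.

B, 0.718

A: p*_A = m/(m+e) = 0.21/0.6800 = 0.3088.
B: p*_B = 0.51/0.7100 = 0.7183.
B is higher at 0.7183.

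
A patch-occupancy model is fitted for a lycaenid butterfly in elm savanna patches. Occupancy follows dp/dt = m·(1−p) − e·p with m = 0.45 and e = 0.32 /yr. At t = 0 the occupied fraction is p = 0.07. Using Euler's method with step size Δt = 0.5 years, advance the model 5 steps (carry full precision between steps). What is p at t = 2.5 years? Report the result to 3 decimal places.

Update rule: p ← p + [m·(1−p) − e·p]·Δt with Δt = 0.5.
t = 0.5: p = 0.07000 + (+0.19805) = 0.26805
t = 1: p = 0.26805 + (+0.12180) = 0.38985
t = 1.5: p = 0.38985 + (+0.07491) = 0.46476
t = 2: p = 0.46476 + (+0.04607) = 0.51083
t = 2.5: p = 0.51083 + (+0.02833) = 0.53916

0.539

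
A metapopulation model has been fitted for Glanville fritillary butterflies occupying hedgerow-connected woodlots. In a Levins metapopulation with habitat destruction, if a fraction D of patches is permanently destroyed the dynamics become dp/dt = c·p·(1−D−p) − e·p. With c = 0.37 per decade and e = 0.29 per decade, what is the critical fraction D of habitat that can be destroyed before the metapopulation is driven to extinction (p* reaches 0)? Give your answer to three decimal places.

The nontrivial equilibrium is p* = (1−D) − e/c; extinction occurs when this hits zero.
So D_crit = 1 − e/c = 1 − 0.29/0.37 = 1 − 0.7838 = 0.2162.
Note this equals the original equilibrium occupancy — the Levins extinction-debt result.

0.216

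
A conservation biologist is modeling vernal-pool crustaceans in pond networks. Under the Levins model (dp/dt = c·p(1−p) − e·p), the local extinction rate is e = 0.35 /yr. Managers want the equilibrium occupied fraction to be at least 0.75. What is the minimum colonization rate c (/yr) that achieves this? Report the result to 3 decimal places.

1.400

p* = 1 − e/c ≥ 0.75 requires e/c ≤ 0.2500, i.e. c ≥ e/0.2500.
c_min = 0.35/0.2500 = 1.4000.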